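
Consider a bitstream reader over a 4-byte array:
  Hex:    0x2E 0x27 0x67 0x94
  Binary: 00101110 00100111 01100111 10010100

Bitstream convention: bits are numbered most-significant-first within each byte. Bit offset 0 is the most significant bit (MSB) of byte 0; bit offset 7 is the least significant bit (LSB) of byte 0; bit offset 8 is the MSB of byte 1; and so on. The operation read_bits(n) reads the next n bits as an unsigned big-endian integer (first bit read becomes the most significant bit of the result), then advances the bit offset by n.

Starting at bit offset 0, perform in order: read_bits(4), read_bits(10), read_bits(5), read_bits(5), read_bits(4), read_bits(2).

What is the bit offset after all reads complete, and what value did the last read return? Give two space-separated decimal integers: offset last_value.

Answer: 30 1

Derivation:
Read 1: bits[0:4] width=4 -> value=2 (bin 0010); offset now 4 = byte 0 bit 4; 28 bits remain
Read 2: bits[4:14] width=10 -> value=905 (bin 1110001001); offset now 14 = byte 1 bit 6; 18 bits remain
Read 3: bits[14:19] width=5 -> value=27 (bin 11011); offset now 19 = byte 2 bit 3; 13 bits remain
Read 4: bits[19:24] width=5 -> value=7 (bin 00111); offset now 24 = byte 3 bit 0; 8 bits remain
Read 5: bits[24:28] width=4 -> value=9 (bin 1001); offset now 28 = byte 3 bit 4; 4 bits remain
Read 6: bits[28:30] width=2 -> value=1 (bin 01); offset now 30 = byte 3 bit 6; 2 bits remain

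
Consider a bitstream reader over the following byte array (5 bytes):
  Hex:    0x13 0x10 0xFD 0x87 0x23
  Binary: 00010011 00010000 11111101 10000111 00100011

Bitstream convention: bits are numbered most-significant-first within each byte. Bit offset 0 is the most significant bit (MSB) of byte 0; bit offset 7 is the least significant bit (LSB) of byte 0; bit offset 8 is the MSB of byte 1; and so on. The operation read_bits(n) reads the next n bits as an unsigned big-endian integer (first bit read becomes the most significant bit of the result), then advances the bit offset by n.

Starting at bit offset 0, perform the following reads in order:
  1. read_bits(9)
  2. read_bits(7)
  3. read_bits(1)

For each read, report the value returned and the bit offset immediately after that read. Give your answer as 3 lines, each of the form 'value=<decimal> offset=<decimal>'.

Read 1: bits[0:9] width=9 -> value=38 (bin 000100110); offset now 9 = byte 1 bit 1; 31 bits remain
Read 2: bits[9:16] width=7 -> value=16 (bin 0010000); offset now 16 = byte 2 bit 0; 24 bits remain
Read 3: bits[16:17] width=1 -> value=1 (bin 1); offset now 17 = byte 2 bit 1; 23 bits remain

Answer: value=38 offset=9
value=16 offset=16
value=1 offset=17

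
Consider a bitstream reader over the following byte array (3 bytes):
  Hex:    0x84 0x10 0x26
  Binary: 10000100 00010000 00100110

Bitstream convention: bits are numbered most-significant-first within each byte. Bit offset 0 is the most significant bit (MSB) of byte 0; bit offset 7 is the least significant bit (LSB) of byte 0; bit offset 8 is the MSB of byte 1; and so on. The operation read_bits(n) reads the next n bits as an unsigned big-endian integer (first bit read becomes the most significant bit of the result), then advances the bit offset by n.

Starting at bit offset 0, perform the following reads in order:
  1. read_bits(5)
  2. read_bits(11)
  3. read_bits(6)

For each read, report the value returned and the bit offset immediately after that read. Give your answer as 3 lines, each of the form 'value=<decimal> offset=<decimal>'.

Answer: value=16 offset=5
value=1040 offset=16
value=9 offset=22

Derivation:
Read 1: bits[0:5] width=5 -> value=16 (bin 10000); offset now 5 = byte 0 bit 5; 19 bits remain
Read 2: bits[5:16] width=11 -> value=1040 (bin 10000010000); offset now 16 = byte 2 bit 0; 8 bits remain
Read 3: bits[16:22] width=6 -> value=9 (bin 001001); offset now 22 = byte 2 bit 6; 2 bits remain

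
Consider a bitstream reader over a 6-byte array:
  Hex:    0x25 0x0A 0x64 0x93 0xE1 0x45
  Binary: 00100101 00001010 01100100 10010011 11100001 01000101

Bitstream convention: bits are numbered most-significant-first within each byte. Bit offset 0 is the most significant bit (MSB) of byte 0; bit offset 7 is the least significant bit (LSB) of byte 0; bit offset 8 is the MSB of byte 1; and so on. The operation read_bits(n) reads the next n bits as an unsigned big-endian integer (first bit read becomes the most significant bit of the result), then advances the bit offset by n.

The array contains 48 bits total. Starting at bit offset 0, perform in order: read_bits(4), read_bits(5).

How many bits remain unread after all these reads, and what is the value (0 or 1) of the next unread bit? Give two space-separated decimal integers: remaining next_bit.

Read 1: bits[0:4] width=4 -> value=2 (bin 0010); offset now 4 = byte 0 bit 4; 44 bits remain
Read 2: bits[4:9] width=5 -> value=10 (bin 01010); offset now 9 = byte 1 bit 1; 39 bits remain

Answer: 39 0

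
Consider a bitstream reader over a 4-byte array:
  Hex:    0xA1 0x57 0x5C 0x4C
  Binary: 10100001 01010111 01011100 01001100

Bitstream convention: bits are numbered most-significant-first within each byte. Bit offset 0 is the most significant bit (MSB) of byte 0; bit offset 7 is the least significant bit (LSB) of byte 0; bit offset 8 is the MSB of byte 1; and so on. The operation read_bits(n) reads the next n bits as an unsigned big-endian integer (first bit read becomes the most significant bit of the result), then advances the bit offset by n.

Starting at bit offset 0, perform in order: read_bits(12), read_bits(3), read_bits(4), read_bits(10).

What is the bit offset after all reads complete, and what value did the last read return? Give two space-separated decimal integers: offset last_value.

Answer: 29 905

Derivation:
Read 1: bits[0:12] width=12 -> value=2581 (bin 101000010101); offset now 12 = byte 1 bit 4; 20 bits remain
Read 2: bits[12:15] width=3 -> value=3 (bin 011); offset now 15 = byte 1 bit 7; 17 bits remain
Read 3: bits[15:19] width=4 -> value=10 (bin 1010); offset now 19 = byte 2 bit 3; 13 bits remain
Read 4: bits[19:29] width=10 -> value=905 (bin 1110001001); offset now 29 = byte 3 bit 5; 3 bits remain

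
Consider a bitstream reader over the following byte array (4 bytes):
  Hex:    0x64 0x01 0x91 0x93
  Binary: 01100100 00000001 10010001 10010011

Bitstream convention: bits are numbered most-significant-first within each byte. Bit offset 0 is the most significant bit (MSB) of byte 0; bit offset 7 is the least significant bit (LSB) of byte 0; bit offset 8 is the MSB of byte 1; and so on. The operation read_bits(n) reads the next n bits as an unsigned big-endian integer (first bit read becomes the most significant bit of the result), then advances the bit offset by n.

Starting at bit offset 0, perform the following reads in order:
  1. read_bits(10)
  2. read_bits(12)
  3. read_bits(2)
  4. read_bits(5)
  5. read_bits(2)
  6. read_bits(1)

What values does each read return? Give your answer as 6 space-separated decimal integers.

Read 1: bits[0:10] width=10 -> value=400 (bin 0110010000); offset now 10 = byte 1 bit 2; 22 bits remain
Read 2: bits[10:22] width=12 -> value=100 (bin 000001100100); offset now 22 = byte 2 bit 6; 10 bits remain
Read 3: bits[22:24] width=2 -> value=1 (bin 01); offset now 24 = byte 3 bit 0; 8 bits remain
Read 4: bits[24:29] width=5 -> value=18 (bin 10010); offset now 29 = byte 3 bit 5; 3 bits remain
Read 5: bits[29:31] width=2 -> value=1 (bin 01); offset now 31 = byte 3 bit 7; 1 bits remain
Read 6: bits[31:32] width=1 -> value=1 (bin 1); offset now 32 = byte 4 bit 0; 0 bits remain

Answer: 400 100 1 18 1 1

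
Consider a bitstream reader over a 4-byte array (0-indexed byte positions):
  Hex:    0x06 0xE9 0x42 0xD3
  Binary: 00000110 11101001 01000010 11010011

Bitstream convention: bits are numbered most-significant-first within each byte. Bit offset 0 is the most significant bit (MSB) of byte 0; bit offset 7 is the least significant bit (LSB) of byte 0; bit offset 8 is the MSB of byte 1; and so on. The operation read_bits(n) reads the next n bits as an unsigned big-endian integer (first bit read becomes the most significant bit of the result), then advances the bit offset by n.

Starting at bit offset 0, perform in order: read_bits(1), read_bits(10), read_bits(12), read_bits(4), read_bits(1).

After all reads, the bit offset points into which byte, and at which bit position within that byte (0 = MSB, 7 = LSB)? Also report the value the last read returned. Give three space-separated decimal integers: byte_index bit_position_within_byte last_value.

Answer: 3 4 1

Derivation:
Read 1: bits[0:1] width=1 -> value=0 (bin 0); offset now 1 = byte 0 bit 1; 31 bits remain
Read 2: bits[1:11] width=10 -> value=55 (bin 0000110111); offset now 11 = byte 1 bit 3; 21 bits remain
Read 3: bits[11:23] width=12 -> value=1185 (bin 010010100001); offset now 23 = byte 2 bit 7; 9 bits remain
Read 4: bits[23:27] width=4 -> value=6 (bin 0110); offset now 27 = byte 3 bit 3; 5 bits remain
Read 5: bits[27:28] width=1 -> value=1 (bin 1); offset now 28 = byte 3 bit 4; 4 bits remain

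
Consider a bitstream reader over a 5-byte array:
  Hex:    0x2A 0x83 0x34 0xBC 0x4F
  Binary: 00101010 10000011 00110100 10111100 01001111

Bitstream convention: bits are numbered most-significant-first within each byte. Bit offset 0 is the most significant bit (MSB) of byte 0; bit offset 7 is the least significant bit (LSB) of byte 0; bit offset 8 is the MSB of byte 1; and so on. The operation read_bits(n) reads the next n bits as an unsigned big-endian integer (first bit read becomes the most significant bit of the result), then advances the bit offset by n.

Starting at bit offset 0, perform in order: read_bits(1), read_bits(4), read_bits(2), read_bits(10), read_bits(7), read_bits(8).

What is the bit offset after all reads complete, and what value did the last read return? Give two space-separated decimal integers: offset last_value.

Answer: 32 188

Derivation:
Read 1: bits[0:1] width=1 -> value=0 (bin 0); offset now 1 = byte 0 bit 1; 39 bits remain
Read 2: bits[1:5] width=4 -> value=5 (bin 0101); offset now 5 = byte 0 bit 5; 35 bits remain
Read 3: bits[5:7] width=2 -> value=1 (bin 01); offset now 7 = byte 0 bit 7; 33 bits remain
Read 4: bits[7:17] width=10 -> value=262 (bin 0100000110); offset now 17 = byte 2 bit 1; 23 bits remain
Read 5: bits[17:24] width=7 -> value=52 (bin 0110100); offset now 24 = byte 3 bit 0; 16 bits remain
Read 6: bits[24:32] width=8 -> value=188 (bin 10111100); offset now 32 = byte 4 bit 0; 8 bits remain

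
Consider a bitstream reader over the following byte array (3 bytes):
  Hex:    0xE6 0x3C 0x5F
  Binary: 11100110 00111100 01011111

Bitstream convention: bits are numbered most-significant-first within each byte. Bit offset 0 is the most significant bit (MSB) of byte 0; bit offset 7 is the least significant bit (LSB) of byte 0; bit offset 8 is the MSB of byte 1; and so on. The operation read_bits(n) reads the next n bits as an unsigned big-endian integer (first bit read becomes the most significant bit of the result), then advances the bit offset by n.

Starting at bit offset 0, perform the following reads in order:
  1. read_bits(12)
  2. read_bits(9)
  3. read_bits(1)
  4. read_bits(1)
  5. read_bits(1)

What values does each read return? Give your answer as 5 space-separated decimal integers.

Answer: 3683 395 1 1 1

Derivation:
Read 1: bits[0:12] width=12 -> value=3683 (bin 111001100011); offset now 12 = byte 1 bit 4; 12 bits remain
Read 2: bits[12:21] width=9 -> value=395 (bin 110001011); offset now 21 = byte 2 bit 5; 3 bits remain
Read 3: bits[21:22] width=1 -> value=1 (bin 1); offset now 22 = byte 2 bit 6; 2 bits remain
Read 4: bits[22:23] width=1 -> value=1 (bin 1); offset now 23 = byte 2 bit 7; 1 bits remain
Read 5: bits[23:24] width=1 -> value=1 (bin 1); offset now 24 = byte 3 bit 0; 0 bits remain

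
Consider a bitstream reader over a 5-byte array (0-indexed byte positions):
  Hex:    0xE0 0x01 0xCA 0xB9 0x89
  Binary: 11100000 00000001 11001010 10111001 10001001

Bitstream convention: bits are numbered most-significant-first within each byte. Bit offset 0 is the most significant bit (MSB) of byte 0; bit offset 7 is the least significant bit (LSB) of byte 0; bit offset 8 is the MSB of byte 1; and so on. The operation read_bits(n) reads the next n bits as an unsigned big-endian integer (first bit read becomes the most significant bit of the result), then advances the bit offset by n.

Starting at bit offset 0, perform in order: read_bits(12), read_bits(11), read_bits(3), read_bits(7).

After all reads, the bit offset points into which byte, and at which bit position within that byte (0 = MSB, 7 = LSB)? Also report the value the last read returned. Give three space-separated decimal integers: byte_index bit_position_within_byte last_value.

Answer: 4 1 115

Derivation:
Read 1: bits[0:12] width=12 -> value=3584 (bin 111000000000); offset now 12 = byte 1 bit 4; 28 bits remain
Read 2: bits[12:23] width=11 -> value=229 (bin 00011100101); offset now 23 = byte 2 bit 7; 17 bits remain
Read 3: bits[23:26] width=3 -> value=2 (bin 010); offset now 26 = byte 3 bit 2; 14 bits remain
Read 4: bits[26:33] width=7 -> value=115 (bin 1110011); offset now 33 = byte 4 bit 1; 7 bits remain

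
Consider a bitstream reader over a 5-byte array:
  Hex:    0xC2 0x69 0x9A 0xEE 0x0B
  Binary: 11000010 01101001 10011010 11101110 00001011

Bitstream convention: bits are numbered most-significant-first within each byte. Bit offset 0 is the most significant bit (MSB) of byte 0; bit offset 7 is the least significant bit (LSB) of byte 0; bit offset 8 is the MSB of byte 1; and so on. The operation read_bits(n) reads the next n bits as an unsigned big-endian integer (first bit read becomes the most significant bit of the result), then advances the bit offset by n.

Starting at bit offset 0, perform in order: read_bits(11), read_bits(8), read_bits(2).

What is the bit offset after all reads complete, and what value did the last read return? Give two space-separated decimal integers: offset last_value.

Answer: 21 3

Derivation:
Read 1: bits[0:11] width=11 -> value=1555 (bin 11000010011); offset now 11 = byte 1 bit 3; 29 bits remain
Read 2: bits[11:19] width=8 -> value=76 (bin 01001100); offset now 19 = byte 2 bit 3; 21 bits remain
Read 3: bits[19:21] width=2 -> value=3 (bin 11); offset now 21 = byte 2 bit 5; 19 bits remain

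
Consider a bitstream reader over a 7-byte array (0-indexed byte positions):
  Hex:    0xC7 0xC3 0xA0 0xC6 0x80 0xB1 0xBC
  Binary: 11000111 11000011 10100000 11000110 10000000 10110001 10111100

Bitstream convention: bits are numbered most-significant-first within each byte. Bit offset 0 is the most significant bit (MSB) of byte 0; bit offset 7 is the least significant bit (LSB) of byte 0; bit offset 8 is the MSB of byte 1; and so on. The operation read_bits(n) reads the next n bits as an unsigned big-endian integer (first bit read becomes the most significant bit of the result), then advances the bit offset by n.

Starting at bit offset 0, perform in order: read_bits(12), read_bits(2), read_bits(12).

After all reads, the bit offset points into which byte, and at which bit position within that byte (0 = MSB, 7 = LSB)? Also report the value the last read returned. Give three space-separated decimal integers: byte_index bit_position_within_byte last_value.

Read 1: bits[0:12] width=12 -> value=3196 (bin 110001111100); offset now 12 = byte 1 bit 4; 44 bits remain
Read 2: bits[12:14] width=2 -> value=0 (bin 00); offset now 14 = byte 1 bit 6; 42 bits remain
Read 3: bits[14:26] width=12 -> value=3715 (bin 111010000011); offset now 26 = byte 3 bit 2; 30 bits remain

Answer: 3 2 3715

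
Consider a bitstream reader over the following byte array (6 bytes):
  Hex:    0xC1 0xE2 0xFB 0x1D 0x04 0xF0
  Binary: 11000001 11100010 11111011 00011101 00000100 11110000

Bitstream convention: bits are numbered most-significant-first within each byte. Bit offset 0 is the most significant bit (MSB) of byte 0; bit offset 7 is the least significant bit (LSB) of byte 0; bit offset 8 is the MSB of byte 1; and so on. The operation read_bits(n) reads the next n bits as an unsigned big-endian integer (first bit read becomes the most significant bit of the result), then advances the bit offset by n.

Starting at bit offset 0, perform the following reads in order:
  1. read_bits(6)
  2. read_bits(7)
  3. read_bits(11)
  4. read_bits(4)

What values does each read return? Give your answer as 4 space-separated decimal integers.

Read 1: bits[0:6] width=6 -> value=48 (bin 110000); offset now 6 = byte 0 bit 6; 42 bits remain
Read 2: bits[6:13] width=7 -> value=60 (bin 0111100); offset now 13 = byte 1 bit 5; 35 bits remain
Read 3: bits[13:24] width=11 -> value=763 (bin 01011111011); offset now 24 = byte 3 bit 0; 24 bits remain
Read 4: bits[24:28] width=4 -> value=1 (bin 0001); offset now 28 = byte 3 bit 4; 20 bits remain

Answer: 48 60 763 1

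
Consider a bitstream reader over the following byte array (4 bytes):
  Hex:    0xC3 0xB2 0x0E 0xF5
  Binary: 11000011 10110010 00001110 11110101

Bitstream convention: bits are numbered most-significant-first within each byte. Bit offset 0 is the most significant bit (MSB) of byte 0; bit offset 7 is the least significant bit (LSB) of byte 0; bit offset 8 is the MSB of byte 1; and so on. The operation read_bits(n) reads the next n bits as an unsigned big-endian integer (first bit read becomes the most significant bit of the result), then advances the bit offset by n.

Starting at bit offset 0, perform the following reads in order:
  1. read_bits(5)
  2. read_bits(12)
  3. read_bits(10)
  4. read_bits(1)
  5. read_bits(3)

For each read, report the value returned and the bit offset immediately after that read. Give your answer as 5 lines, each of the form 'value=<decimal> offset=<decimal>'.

Read 1: bits[0:5] width=5 -> value=24 (bin 11000); offset now 5 = byte 0 bit 5; 27 bits remain
Read 2: bits[5:17] width=12 -> value=1892 (bin 011101100100); offset now 17 = byte 2 bit 1; 15 bits remain
Read 3: bits[17:27] width=10 -> value=119 (bin 0001110111); offset now 27 = byte 3 bit 3; 5 bits remain
Read 4: bits[27:28] width=1 -> value=1 (bin 1); offset now 28 = byte 3 bit 4; 4 bits remain
Read 5: bits[28:31] width=3 -> value=2 (bin 010); offset now 31 = byte 3 bit 7; 1 bits remain

Answer: value=24 offset=5
value=1892 offset=17
value=119 offset=27
value=1 offset=28
value=2 offset=31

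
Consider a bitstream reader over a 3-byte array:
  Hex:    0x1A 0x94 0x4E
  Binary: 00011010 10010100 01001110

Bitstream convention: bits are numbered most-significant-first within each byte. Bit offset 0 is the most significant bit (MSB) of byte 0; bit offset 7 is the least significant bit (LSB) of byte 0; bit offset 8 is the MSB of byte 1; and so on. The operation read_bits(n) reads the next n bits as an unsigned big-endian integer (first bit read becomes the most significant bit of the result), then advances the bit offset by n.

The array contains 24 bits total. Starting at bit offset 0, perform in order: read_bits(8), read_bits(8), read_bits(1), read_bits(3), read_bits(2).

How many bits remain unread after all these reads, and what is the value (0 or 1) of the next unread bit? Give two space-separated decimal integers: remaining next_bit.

Answer: 2 1

Derivation:
Read 1: bits[0:8] width=8 -> value=26 (bin 00011010); offset now 8 = byte 1 bit 0; 16 bits remain
Read 2: bits[8:16] width=8 -> value=148 (bin 10010100); offset now 16 = byte 2 bit 0; 8 bits remain
Read 3: bits[16:17] width=1 -> value=0 (bin 0); offset now 17 = byte 2 bit 1; 7 bits remain
Read 4: bits[17:20] width=3 -> value=4 (bin 100); offset now 20 = byte 2 bit 4; 4 bits remain
Read 5: bits[20:22] width=2 -> value=3 (bin 11); offset now 22 = byte 2 bit 6; 2 bits remain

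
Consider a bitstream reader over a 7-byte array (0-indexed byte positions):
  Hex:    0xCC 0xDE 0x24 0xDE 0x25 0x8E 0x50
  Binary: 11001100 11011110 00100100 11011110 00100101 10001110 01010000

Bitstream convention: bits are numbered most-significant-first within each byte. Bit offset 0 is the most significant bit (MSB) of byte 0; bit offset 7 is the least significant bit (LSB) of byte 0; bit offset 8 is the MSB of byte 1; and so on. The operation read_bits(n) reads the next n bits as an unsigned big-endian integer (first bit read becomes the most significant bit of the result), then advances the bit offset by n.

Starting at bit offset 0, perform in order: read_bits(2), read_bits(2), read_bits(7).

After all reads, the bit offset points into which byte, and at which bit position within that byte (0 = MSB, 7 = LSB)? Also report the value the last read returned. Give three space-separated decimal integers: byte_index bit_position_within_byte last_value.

Answer: 1 3 102

Derivation:
Read 1: bits[0:2] width=2 -> value=3 (bin 11); offset now 2 = byte 0 bit 2; 54 bits remain
Read 2: bits[2:4] width=2 -> value=0 (bin 00); offset now 4 = byte 0 bit 4; 52 bits remain
Read 3: bits[4:11] width=7 -> value=102 (bin 1100110); offset now 11 = byte 1 bit 3; 45 bits remain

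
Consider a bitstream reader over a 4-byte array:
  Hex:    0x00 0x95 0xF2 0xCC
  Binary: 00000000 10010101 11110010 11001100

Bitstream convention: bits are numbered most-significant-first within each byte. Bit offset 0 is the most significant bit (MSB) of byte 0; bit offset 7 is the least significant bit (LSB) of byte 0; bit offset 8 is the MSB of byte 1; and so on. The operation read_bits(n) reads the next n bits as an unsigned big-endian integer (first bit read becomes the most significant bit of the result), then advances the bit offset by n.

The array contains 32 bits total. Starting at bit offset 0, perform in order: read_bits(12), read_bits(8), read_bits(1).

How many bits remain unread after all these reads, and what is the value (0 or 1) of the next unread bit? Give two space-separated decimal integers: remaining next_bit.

Read 1: bits[0:12] width=12 -> value=9 (bin 000000001001); offset now 12 = byte 1 bit 4; 20 bits remain
Read 2: bits[12:20] width=8 -> value=95 (bin 01011111); offset now 20 = byte 2 bit 4; 12 bits remain
Read 3: bits[20:21] width=1 -> value=0 (bin 0); offset now 21 = byte 2 bit 5; 11 bits remain

Answer: 11 0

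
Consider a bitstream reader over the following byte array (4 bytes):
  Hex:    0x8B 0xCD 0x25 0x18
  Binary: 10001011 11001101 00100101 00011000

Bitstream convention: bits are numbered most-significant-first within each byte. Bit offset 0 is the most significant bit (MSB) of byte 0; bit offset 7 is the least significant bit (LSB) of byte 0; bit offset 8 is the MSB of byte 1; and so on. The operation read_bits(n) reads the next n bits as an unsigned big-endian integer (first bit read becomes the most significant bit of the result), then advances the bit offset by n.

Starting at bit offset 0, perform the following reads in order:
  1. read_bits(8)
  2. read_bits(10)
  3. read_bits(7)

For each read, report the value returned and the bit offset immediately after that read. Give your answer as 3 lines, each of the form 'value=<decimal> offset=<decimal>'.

Answer: value=139 offset=8
value=820 offset=18
value=74 offset=25

Derivation:
Read 1: bits[0:8] width=8 -> value=139 (bin 10001011); offset now 8 = byte 1 bit 0; 24 bits remain
Read 2: bits[8:18] width=10 -> value=820 (bin 1100110100); offset now 18 = byte 2 bit 2; 14 bits remain
Read 3: bits[18:25] width=7 -> value=74 (bin 1001010); offset now 25 = byte 3 bit 1; 7 bits remain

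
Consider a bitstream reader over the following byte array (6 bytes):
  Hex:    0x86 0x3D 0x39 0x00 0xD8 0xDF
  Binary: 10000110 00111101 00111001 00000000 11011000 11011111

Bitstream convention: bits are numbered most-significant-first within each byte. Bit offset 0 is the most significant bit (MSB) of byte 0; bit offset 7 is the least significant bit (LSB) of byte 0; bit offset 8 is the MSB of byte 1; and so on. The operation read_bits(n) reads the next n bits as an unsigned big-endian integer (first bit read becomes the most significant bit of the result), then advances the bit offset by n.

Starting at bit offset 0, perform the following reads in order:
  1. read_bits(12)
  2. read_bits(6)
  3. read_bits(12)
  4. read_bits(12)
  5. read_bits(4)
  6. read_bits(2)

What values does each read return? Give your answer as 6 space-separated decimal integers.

Answer: 2147 52 3648 867 7 3

Derivation:
Read 1: bits[0:12] width=12 -> value=2147 (bin 100001100011); offset now 12 = byte 1 bit 4; 36 bits remain
Read 2: bits[12:18] width=6 -> value=52 (bin 110100); offset now 18 = byte 2 bit 2; 30 bits remain
Read 3: bits[18:30] width=12 -> value=3648 (bin 111001000000); offset now 30 = byte 3 bit 6; 18 bits remain
Read 4: bits[30:42] width=12 -> value=867 (bin 001101100011); offset now 42 = byte 5 bit 2; 6 bits remain
Read 5: bits[42:46] width=4 -> value=7 (bin 0111); offset now 46 = byte 5 bit 6; 2 bits remain
Read 6: bits[46:48] width=2 -> value=3 (bin 11); offset now 48 = byte 6 bit 0; 0 bits remain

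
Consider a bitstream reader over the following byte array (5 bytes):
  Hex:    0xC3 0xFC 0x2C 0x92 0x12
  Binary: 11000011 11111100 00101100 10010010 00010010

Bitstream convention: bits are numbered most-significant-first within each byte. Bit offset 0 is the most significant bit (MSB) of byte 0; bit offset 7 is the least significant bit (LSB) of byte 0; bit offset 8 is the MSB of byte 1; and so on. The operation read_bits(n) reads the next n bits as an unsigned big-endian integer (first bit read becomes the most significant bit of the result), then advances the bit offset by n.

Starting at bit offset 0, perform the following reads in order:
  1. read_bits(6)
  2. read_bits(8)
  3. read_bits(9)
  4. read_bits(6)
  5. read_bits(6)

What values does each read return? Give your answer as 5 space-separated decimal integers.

Read 1: bits[0:6] width=6 -> value=48 (bin 110000); offset now 6 = byte 0 bit 6; 34 bits remain
Read 2: bits[6:14] width=8 -> value=255 (bin 11111111); offset now 14 = byte 1 bit 6; 26 bits remain
Read 3: bits[14:23] width=9 -> value=22 (bin 000010110); offset now 23 = byte 2 bit 7; 17 bits remain
Read 4: bits[23:29] width=6 -> value=18 (bin 010010); offset now 29 = byte 3 bit 5; 11 bits remain
Read 5: bits[29:35] width=6 -> value=16 (bin 010000); offset now 35 = byte 4 bit 3; 5 bits remain

Answer: 48 255 22 18 16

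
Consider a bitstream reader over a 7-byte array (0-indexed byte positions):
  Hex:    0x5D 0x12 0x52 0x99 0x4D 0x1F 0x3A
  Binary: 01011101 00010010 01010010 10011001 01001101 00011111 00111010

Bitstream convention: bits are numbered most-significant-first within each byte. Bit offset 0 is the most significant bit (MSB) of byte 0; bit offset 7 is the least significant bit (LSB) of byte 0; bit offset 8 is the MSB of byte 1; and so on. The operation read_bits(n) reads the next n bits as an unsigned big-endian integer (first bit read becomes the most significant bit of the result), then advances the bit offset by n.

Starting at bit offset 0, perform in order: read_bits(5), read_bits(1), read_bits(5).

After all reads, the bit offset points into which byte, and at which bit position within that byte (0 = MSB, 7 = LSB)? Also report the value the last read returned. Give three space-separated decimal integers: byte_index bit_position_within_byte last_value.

Read 1: bits[0:5] width=5 -> value=11 (bin 01011); offset now 5 = byte 0 bit 5; 51 bits remain
Read 2: bits[5:6] width=1 -> value=1 (bin 1); offset now 6 = byte 0 bit 6; 50 bits remain
Read 3: bits[6:11] width=5 -> value=8 (bin 01000); offset now 11 = byte 1 bit 3; 45 bits remain

Answer: 1 3 8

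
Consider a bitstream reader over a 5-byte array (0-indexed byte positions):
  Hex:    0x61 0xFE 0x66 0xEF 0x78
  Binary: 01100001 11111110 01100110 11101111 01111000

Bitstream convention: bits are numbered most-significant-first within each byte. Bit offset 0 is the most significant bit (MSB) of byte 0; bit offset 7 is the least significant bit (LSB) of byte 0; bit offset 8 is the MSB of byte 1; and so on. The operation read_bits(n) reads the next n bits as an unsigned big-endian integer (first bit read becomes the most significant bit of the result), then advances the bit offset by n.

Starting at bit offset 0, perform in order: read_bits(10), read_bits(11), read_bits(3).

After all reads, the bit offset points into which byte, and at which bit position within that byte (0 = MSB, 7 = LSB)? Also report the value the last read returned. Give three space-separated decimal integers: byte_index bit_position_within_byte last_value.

Answer: 3 0 6

Derivation:
Read 1: bits[0:10] width=10 -> value=391 (bin 0110000111); offset now 10 = byte 1 bit 2; 30 bits remain
Read 2: bits[10:21] width=11 -> value=1996 (bin 11111001100); offset now 21 = byte 2 bit 5; 19 bits remain
Read 3: bits[21:24] width=3 -> value=6 (bin 110); offset now 24 = byte 3 bit 0; 16 bits remain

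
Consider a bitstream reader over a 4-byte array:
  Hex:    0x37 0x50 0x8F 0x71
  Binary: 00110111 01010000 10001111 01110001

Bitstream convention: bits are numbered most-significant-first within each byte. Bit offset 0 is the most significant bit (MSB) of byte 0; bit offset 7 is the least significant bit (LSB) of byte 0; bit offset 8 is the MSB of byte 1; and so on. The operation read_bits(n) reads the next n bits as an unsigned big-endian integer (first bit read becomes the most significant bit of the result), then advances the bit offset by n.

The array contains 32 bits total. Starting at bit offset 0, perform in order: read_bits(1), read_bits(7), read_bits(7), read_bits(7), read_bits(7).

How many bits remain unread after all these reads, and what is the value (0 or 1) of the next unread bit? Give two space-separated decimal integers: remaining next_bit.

Answer: 3 0

Derivation:
Read 1: bits[0:1] width=1 -> value=0 (bin 0); offset now 1 = byte 0 bit 1; 31 bits remain
Read 2: bits[1:8] width=7 -> value=55 (bin 0110111); offset now 8 = byte 1 bit 0; 24 bits remain
Read 3: bits[8:15] width=7 -> value=40 (bin 0101000); offset now 15 = byte 1 bit 7; 17 bits remain
Read 4: bits[15:22] width=7 -> value=35 (bin 0100011); offset now 22 = byte 2 bit 6; 10 bits remain
Read 5: bits[22:29] width=7 -> value=110 (bin 1101110); offset now 29 = byte 3 bit 5; 3 bits remain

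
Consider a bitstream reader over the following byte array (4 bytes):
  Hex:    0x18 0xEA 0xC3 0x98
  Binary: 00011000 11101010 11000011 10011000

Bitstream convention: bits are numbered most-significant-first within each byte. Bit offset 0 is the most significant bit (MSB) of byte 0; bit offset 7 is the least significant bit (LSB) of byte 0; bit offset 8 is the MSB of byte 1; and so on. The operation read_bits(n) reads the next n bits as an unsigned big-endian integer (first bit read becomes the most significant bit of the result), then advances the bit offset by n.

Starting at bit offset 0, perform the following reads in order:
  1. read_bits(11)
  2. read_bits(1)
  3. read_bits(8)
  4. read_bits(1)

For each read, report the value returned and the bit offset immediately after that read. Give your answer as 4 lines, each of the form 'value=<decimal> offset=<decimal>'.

Answer: value=199 offset=11
value=0 offset=12
value=172 offset=20
value=0 offset=21

Derivation:
Read 1: bits[0:11] width=11 -> value=199 (bin 00011000111); offset now 11 = byte 1 bit 3; 21 bits remain
Read 2: bits[11:12] width=1 -> value=0 (bin 0); offset now 12 = byte 1 bit 4; 20 bits remain
Read 3: bits[12:20] width=8 -> value=172 (bin 10101100); offset now 20 = byte 2 bit 4; 12 bits remain
Read 4: bits[20:21] width=1 -> value=0 (bin 0); offset now 21 = byte 2 bit 5; 11 bits remain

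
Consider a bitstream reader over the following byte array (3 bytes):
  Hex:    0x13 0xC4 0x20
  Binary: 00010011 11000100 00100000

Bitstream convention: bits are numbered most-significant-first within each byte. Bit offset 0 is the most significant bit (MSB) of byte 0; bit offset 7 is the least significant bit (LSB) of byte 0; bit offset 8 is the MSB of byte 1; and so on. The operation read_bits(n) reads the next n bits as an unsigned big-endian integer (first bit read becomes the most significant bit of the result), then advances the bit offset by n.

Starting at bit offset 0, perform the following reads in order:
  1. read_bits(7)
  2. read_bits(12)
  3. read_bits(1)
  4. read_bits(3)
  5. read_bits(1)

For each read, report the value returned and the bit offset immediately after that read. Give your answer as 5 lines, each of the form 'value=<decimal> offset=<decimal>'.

Read 1: bits[0:7] width=7 -> value=9 (bin 0001001); offset now 7 = byte 0 bit 7; 17 bits remain
Read 2: bits[7:19] width=12 -> value=3617 (bin 111000100001); offset now 19 = byte 2 bit 3; 5 bits remain
Read 3: bits[19:20] width=1 -> value=0 (bin 0); offset now 20 = byte 2 bit 4; 4 bits remain
Read 4: bits[20:23] width=3 -> value=0 (bin 000); offset now 23 = byte 2 bit 7; 1 bits remain
Read 5: bits[23:24] width=1 -> value=0 (bin 0); offset now 24 = byte 3 bit 0; 0 bits remain

Answer: value=9 offset=7
value=3617 offset=19
value=0 offset=20
value=0 offset=23
value=0 offset=24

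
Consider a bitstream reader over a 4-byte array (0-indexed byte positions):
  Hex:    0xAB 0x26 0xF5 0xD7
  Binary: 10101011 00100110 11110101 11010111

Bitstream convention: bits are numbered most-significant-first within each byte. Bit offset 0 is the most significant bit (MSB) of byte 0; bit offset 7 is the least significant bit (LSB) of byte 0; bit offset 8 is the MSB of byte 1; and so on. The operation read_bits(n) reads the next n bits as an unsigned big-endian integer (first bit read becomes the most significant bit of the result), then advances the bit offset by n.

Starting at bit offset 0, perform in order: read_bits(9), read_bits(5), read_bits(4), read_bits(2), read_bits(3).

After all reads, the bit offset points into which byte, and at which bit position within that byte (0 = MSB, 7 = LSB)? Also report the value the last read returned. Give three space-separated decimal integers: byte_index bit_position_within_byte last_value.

Answer: 2 7 2

Derivation:
Read 1: bits[0:9] width=9 -> value=342 (bin 101010110); offset now 9 = byte 1 bit 1; 23 bits remain
Read 2: bits[9:14] width=5 -> value=9 (bin 01001); offset now 14 = byte 1 bit 6; 18 bits remain
Read 3: bits[14:18] width=4 -> value=11 (bin 1011); offset now 18 = byte 2 bit 2; 14 bits remain
Read 4: bits[18:20] width=2 -> value=3 (bin 11); offset now 20 = byte 2 bit 4; 12 bits remain
Read 5: bits[20:23] width=3 -> value=2 (bin 010); offset now 23 = byte 2 bit 7; 9 bits remain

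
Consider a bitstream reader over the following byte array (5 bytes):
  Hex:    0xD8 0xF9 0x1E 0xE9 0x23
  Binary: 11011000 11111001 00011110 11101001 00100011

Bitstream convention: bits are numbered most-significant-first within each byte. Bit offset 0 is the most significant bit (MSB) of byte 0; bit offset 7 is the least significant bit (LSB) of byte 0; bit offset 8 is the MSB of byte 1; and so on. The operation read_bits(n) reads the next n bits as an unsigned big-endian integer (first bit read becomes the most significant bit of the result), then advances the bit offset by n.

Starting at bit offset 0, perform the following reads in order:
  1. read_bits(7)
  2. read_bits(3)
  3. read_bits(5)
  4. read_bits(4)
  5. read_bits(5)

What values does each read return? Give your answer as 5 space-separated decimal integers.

Read 1: bits[0:7] width=7 -> value=108 (bin 1101100); offset now 7 = byte 0 bit 7; 33 bits remain
Read 2: bits[7:10] width=3 -> value=3 (bin 011); offset now 10 = byte 1 bit 2; 30 bits remain
Read 3: bits[10:15] width=5 -> value=28 (bin 11100); offset now 15 = byte 1 bit 7; 25 bits remain
Read 4: bits[15:19] width=4 -> value=8 (bin 1000); offset now 19 = byte 2 bit 3; 21 bits remain
Read 5: bits[19:24] width=5 -> value=30 (bin 11110); offset now 24 = byte 3 bit 0; 16 bits remain

Answer: 108 3 28 8 30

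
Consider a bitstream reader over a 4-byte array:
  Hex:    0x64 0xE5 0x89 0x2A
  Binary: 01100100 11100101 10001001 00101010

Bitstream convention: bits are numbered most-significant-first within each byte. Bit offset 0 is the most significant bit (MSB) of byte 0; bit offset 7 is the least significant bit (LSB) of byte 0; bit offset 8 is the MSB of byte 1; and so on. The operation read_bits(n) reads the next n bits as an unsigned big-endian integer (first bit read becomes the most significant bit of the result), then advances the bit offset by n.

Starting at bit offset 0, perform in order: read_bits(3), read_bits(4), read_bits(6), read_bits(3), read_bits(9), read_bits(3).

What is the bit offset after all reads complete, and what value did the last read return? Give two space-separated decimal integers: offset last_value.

Read 1: bits[0:3] width=3 -> value=3 (bin 011); offset now 3 = byte 0 bit 3; 29 bits remain
Read 2: bits[3:7] width=4 -> value=2 (bin 0010); offset now 7 = byte 0 bit 7; 25 bits remain
Read 3: bits[7:13] width=6 -> value=28 (bin 011100); offset now 13 = byte 1 bit 5; 19 bits remain
Read 4: bits[13:16] width=3 -> value=5 (bin 101); offset now 16 = byte 2 bit 0; 16 bits remain
Read 5: bits[16:25] width=9 -> value=274 (bin 100010010); offset now 25 = byte 3 bit 1; 7 bits remain
Read 6: bits[25:28] width=3 -> value=2 (bin 010); offset now 28 = byte 3 bit 4; 4 bits remain

Answer: 28 2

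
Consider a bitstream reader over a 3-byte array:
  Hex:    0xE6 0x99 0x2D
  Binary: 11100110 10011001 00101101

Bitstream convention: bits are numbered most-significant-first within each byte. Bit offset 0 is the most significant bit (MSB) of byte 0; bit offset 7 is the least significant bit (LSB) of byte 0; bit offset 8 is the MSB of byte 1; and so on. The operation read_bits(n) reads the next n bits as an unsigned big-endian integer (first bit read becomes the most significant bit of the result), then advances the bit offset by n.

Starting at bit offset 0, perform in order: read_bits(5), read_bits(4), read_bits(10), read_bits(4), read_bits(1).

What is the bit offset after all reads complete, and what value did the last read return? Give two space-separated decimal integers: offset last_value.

Answer: 24 1

Derivation:
Read 1: bits[0:5] width=5 -> value=28 (bin 11100); offset now 5 = byte 0 bit 5; 19 bits remain
Read 2: bits[5:9] width=4 -> value=13 (bin 1101); offset now 9 = byte 1 bit 1; 15 bits remain
Read 3: bits[9:19] width=10 -> value=201 (bin 0011001001); offset now 19 = byte 2 bit 3; 5 bits remain
Read 4: bits[19:23] width=4 -> value=6 (bin 0110); offset now 23 = byte 2 bit 7; 1 bits remain
Read 5: bits[23:24] width=1 -> value=1 (bin 1); offset now 24 = byte 3 bit 0; 0 bits remain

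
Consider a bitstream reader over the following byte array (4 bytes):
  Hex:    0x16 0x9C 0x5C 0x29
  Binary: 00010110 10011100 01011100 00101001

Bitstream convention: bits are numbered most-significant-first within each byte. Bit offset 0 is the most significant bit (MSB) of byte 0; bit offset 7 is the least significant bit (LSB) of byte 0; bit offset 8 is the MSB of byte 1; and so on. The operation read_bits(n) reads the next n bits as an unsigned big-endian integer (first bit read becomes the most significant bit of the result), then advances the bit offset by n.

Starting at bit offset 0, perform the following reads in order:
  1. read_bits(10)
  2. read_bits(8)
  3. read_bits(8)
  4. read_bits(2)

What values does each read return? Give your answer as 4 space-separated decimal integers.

Read 1: bits[0:10] width=10 -> value=90 (bin 0001011010); offset now 10 = byte 1 bit 2; 22 bits remain
Read 2: bits[10:18] width=8 -> value=113 (bin 01110001); offset now 18 = byte 2 bit 2; 14 bits remain
Read 3: bits[18:26] width=8 -> value=112 (bin 01110000); offset now 26 = byte 3 bit 2; 6 bits remain
Read 4: bits[26:28] width=2 -> value=2 (bin 10); offset now 28 = byte 3 bit 4; 4 bits remain

Answer: 90 113 112 2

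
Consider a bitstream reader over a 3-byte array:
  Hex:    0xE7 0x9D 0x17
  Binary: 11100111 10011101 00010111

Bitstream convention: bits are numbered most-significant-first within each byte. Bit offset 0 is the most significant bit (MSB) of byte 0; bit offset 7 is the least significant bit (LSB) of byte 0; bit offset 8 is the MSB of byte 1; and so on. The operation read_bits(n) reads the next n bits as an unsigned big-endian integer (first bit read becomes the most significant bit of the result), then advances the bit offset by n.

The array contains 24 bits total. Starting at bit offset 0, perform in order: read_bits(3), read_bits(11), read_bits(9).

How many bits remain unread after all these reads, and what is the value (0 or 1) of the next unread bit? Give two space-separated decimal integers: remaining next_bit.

Answer: 1 1

Derivation:
Read 1: bits[0:3] width=3 -> value=7 (bin 111); offset now 3 = byte 0 bit 3; 21 bits remain
Read 2: bits[3:14] width=11 -> value=487 (bin 00111100111); offset now 14 = byte 1 bit 6; 10 bits remain
Read 3: bits[14:23] width=9 -> value=139 (bin 010001011); offset now 23 = byte 2 bit 7; 1 bits remain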